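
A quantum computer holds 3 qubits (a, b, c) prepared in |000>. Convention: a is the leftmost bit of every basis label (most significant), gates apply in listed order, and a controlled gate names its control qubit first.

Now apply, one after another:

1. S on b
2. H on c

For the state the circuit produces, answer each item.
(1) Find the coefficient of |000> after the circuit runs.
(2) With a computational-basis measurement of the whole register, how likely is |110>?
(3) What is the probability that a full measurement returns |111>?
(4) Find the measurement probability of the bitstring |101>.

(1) The final state's coefficient on |000> equals sqrt(2)/2.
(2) Outcome |110> occurs with probability 0.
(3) Outcome |111> occurs with probability 0.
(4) The probability of measuring |101> is 0.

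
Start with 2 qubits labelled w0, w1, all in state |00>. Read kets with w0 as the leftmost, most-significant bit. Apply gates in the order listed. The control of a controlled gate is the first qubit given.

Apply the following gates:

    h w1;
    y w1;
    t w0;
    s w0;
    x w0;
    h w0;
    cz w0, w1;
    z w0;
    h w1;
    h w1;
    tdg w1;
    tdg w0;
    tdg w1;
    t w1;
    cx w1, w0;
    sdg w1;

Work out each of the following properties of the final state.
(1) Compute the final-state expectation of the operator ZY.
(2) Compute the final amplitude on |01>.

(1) In the final state, ZY has expectation -1/2.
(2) The amplitude on |01> is I/2.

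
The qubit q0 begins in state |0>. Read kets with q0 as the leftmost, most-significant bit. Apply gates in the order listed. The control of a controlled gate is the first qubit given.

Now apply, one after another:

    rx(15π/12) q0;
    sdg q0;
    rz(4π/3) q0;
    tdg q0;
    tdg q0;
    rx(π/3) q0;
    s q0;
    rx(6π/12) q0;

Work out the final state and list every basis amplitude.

After the circuit, the state carries amplitude -sqrt(6*sqrt(2) + 12)*exp(I*pi/6)/8 - sqrt(4 - 2*sqrt(2))*exp(5*I*pi/6)/8 + sqrt(12 - 6*sqrt(2))*exp(I*pi/3)/8 + sqrt(2*sqrt(2) + 4)*exp(2*I*pi/3)/8 on |0>, -sqrt(6*sqrt(2) + 12)*exp(2*I*pi/3)/8 - sqrt(12 - 6*sqrt(2))*exp(5*I*pi/6)/8 + sqrt(4 - 2*sqrt(2))*exp(I*pi/3)/8 + sqrt(2*sqrt(2) + 4)*exp(I*pi/6)/8 on |1>.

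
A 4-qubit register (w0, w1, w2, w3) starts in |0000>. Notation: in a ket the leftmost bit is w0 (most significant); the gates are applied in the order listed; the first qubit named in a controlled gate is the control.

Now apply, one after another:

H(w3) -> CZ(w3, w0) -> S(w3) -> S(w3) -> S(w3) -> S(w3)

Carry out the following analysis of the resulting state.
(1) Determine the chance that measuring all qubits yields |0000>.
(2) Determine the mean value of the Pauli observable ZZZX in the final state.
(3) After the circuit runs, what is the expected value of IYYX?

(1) Outcome |0000> occurs with probability 1/2. Key observation: gates 3-6 undo each other exactly, leaving only the rest of the circuit to track.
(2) The expectation value of ZZZX is 1.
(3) In the final state, IYYX has expectation 0.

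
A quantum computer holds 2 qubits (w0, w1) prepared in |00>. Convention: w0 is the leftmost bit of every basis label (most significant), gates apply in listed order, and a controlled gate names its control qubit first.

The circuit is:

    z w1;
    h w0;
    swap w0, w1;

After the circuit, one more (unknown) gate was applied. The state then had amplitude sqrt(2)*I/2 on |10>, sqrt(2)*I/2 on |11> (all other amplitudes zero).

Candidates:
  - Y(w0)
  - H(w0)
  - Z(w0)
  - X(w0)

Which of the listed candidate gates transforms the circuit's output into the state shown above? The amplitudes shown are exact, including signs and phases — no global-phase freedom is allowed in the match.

The applied gate was Y(w0).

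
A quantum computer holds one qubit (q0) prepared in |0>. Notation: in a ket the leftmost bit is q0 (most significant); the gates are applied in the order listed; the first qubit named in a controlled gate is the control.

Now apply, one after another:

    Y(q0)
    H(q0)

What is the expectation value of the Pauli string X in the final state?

In the final state, X has expectation -1.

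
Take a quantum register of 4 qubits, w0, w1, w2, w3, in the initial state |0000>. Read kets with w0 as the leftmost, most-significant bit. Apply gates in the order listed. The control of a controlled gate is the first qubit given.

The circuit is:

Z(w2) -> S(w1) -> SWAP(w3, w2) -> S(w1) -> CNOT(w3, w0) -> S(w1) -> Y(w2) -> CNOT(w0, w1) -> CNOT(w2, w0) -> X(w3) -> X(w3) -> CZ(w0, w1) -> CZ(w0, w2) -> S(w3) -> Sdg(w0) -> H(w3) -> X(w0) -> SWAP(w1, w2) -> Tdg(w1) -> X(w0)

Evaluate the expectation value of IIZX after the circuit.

In the final state, IIZX has expectation 1. Key observation: steps 10-11 multiply out to the identity, so the circuit reduces to the remaining gates.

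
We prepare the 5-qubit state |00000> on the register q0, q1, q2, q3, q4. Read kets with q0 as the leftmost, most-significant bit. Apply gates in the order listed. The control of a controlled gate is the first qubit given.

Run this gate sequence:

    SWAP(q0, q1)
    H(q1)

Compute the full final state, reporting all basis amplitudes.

The resulting statevector has amplitude sqrt(2)/2 on |00000>, sqrt(2)/2 on |01000>, and 0 on every other basis state.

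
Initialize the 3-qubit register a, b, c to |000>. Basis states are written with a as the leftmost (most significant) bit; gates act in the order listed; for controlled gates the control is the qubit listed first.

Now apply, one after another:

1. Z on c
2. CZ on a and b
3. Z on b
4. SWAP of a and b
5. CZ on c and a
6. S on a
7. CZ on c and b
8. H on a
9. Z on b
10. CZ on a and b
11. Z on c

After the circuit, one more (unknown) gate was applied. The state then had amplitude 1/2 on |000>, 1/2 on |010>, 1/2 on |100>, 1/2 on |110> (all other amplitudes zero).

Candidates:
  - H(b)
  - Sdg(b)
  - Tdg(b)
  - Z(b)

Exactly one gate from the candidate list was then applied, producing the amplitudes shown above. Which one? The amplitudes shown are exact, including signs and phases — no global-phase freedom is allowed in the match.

The unique candidate consistent with the amplitudes is H(b).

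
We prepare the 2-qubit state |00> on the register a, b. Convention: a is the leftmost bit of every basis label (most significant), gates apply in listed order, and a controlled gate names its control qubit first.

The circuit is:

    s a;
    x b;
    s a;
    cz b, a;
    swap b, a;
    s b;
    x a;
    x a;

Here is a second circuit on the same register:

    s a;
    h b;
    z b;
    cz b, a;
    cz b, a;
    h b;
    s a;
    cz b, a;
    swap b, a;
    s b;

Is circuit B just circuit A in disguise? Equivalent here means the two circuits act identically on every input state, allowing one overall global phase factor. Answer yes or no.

Yes: on every input state the two circuits agree up to one overall phase factor.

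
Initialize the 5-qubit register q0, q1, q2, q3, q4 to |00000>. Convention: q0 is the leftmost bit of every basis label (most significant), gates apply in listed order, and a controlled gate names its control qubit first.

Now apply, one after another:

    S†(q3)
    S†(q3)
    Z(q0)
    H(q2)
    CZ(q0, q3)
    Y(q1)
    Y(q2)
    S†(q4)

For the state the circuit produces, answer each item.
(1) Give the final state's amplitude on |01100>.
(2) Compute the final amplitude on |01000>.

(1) The amplitude on |01100> is -sqrt(2)/2.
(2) The final state's coefficient on |01000> equals sqrt(2)/2.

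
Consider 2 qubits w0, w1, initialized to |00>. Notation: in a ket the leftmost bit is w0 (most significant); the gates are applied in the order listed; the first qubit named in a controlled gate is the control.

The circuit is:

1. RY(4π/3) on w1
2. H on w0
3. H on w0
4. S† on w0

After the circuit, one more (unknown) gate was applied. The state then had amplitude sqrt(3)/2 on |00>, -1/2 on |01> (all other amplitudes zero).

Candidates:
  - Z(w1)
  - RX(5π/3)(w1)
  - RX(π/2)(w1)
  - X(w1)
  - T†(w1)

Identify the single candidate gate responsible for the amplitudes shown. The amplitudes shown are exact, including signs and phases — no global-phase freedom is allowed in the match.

It was X(w1) that produced the state shown. Key observation: gates 2-3 undo each other exactly, leaving only the rest of the circuit to track.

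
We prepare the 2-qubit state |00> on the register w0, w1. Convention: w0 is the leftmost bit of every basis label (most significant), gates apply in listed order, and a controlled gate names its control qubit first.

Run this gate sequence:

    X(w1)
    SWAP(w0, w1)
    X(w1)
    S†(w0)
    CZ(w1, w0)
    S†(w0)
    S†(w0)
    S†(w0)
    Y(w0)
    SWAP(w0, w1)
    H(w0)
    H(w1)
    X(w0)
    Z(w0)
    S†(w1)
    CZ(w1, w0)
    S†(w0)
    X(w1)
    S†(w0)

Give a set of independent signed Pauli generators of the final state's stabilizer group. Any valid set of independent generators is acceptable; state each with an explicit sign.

One valid set of independent stabilizer generators is +XZ, +ZY (any independent generating set of the same group is equally correct).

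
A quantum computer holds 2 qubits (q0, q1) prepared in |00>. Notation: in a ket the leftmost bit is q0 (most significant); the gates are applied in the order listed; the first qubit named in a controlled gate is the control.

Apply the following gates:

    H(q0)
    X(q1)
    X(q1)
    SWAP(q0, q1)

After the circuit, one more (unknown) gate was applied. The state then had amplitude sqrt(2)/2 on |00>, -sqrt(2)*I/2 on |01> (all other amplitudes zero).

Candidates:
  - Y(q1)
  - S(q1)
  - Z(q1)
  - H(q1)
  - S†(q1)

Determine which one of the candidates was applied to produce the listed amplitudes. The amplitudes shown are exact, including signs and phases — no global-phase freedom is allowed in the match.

The unique candidate consistent with the amplitudes is S†(q1). Key observation: gates 2-3 undo each other exactly, leaving only the rest of the circuit to track.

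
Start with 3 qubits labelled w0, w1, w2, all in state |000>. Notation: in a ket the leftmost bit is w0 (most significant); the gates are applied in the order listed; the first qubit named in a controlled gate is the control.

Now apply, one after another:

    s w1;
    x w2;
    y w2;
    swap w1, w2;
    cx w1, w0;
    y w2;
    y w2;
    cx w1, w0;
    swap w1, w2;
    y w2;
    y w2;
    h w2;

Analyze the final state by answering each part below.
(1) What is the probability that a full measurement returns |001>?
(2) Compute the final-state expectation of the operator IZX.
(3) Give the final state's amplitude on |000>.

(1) Outcome |001> occurs with probability 1/2. Key observation: the block from step 3 through step 10 cancels to the identity and can be dropped.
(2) In the final state, IZX has expectation 1.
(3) The amplitude on |000> is -sqrt(2)*I/2.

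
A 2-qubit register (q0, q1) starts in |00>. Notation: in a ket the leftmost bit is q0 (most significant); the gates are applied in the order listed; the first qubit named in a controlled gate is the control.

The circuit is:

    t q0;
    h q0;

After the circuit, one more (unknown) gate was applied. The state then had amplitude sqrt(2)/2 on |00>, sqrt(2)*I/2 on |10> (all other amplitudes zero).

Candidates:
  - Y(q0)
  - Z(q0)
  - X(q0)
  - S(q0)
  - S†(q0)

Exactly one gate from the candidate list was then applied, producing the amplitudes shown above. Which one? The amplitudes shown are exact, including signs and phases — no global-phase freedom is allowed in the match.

The applied gate was S(q0).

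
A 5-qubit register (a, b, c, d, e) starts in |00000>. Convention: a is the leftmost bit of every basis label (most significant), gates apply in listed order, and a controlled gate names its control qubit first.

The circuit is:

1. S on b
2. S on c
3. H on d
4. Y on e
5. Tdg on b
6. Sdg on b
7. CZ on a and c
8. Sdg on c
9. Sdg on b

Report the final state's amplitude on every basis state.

The final amplitudes are sqrt(2)*I/2 on |00001>, sqrt(2)*I/2 on |00011>, and 0 on every other basis state.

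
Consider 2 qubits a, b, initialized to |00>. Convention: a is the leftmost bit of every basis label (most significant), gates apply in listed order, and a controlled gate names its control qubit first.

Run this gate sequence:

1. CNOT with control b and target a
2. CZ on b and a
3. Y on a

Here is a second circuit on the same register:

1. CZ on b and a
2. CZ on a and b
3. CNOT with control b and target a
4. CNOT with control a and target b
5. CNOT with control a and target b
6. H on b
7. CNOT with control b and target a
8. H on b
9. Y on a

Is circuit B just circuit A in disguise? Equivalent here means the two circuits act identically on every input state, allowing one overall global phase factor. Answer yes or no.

No — the two circuits implement different unitaries, even allowing a global phase.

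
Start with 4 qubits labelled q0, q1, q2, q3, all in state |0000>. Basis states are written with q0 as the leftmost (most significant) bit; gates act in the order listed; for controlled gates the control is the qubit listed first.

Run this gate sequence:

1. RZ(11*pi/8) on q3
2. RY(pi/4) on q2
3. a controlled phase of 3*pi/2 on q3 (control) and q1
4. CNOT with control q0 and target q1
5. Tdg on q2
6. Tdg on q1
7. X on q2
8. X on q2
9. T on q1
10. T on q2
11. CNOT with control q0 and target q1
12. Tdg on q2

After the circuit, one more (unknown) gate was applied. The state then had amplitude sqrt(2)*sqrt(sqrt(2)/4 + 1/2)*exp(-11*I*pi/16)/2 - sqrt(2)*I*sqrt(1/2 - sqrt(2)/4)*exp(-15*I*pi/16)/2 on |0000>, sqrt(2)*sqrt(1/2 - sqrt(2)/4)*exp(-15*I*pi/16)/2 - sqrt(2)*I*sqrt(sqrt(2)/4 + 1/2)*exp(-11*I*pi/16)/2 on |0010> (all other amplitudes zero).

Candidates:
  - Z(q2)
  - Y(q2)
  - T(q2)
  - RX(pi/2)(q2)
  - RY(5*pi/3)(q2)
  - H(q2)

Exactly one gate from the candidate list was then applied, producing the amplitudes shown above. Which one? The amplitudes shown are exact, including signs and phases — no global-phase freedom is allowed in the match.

The unique candidate consistent with the amplitudes is RX(pi/2)(q2). Key observation: gates 4-11 undo each other exactly, leaving only the rest of the circuit to track.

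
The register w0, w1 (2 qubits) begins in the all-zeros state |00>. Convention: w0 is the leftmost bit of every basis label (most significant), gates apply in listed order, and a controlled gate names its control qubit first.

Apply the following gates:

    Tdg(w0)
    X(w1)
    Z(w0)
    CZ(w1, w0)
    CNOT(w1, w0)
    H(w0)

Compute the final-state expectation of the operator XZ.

The expectation value of XZ is 1.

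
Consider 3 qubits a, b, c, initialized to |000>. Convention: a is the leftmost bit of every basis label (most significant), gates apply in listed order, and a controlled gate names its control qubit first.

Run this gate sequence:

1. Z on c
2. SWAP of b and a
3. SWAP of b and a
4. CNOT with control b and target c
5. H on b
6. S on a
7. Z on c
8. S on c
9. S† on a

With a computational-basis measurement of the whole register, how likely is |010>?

The probability of measuring |010> is 1/2.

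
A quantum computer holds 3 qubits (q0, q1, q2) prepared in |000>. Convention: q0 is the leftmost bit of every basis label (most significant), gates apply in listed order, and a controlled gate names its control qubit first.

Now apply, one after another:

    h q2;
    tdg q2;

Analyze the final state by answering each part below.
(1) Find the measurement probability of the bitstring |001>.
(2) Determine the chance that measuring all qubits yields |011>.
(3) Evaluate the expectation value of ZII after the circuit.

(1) The probability of measuring |001> is 1/2.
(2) A full measurement returns |011> with probability 0.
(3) The expectation value of ZII is 1.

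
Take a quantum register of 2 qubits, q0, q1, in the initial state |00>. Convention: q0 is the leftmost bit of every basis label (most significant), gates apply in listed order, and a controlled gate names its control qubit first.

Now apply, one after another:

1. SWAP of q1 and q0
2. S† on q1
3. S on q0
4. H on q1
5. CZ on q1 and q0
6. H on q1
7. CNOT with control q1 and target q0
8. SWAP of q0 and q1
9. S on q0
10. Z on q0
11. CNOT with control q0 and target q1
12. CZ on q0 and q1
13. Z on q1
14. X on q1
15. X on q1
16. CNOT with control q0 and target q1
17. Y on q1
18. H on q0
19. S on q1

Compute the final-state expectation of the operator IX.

In the final state, IX has expectation 0.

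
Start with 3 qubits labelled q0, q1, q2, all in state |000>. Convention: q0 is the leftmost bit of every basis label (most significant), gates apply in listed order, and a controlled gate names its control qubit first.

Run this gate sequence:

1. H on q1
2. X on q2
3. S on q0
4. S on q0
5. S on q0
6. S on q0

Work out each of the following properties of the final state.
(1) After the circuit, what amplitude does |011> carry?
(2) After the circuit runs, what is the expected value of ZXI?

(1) |011> carries amplitude sqrt(2)/2 in the final state. Key observation: the block from step 3 through step 6 cancels to the identity and can be dropped.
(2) The observable ZXI averages to 1.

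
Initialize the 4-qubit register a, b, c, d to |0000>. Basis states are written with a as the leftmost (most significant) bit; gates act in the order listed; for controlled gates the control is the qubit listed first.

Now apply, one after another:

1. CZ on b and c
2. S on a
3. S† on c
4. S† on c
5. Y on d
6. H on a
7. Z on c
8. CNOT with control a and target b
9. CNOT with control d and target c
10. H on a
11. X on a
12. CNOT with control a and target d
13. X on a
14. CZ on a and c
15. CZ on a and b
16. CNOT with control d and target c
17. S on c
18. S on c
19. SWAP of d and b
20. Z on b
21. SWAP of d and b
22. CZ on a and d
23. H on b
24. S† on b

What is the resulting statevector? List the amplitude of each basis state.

After the circuit, the state carries amplitude -sqrt(2)*I/2 on |0010>, -sqrt(2)*I/2 on |1001>, and 0 on every other basis state.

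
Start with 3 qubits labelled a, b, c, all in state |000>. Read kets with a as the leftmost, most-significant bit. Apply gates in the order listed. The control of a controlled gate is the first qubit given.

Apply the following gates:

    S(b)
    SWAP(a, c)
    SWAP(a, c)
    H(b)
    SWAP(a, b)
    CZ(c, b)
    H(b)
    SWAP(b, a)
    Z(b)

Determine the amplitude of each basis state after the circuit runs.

After the circuit, the state carries amplitude 1/2 on |000>, 0 on |001>, -1/2 on |010>, 0 on |011>, 1/2 on |100>, 0 on |101>, -1/2 on |110>, 0 on |111>. Key observation: gates 2-3 undo each other exactly, leaving only the rest of the circuit to track.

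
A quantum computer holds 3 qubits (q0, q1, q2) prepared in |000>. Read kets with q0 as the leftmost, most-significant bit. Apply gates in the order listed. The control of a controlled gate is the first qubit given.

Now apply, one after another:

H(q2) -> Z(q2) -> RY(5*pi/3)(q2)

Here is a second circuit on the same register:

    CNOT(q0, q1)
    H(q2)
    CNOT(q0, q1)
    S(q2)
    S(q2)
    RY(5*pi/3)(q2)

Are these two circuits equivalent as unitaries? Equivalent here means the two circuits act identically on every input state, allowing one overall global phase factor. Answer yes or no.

Yes, they are equivalent — the unitaries differ by at most a global phase.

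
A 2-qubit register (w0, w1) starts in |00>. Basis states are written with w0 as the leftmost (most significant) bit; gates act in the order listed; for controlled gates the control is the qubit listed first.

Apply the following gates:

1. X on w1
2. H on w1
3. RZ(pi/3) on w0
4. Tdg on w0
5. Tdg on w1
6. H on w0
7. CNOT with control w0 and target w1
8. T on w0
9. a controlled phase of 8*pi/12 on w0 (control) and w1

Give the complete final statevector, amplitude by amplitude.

The final amplitudes are -exp(5*I*pi/6)/2 on |00>, exp(7*I*pi/12)/2 on |01>, exp(5*I*pi/6)/2 on |10>, exp(3*I*pi/4)/2 on |11>.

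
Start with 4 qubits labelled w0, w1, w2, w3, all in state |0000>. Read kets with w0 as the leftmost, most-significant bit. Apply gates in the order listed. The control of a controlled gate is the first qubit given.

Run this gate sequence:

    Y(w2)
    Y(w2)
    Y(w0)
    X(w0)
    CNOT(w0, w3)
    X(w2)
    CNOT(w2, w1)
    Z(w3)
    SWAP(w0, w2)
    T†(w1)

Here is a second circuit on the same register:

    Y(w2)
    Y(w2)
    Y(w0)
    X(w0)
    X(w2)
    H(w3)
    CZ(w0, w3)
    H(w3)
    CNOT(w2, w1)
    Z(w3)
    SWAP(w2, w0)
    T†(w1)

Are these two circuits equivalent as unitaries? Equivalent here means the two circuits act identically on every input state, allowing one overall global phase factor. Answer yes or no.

Yes: on every input state the two circuits agree up to one overall phase factor.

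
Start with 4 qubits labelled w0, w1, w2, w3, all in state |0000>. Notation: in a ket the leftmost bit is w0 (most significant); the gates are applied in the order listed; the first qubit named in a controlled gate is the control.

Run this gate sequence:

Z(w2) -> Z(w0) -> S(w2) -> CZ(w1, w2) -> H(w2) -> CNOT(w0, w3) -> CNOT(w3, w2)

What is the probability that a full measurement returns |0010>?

Outcome |0010> occurs with probability 1/2.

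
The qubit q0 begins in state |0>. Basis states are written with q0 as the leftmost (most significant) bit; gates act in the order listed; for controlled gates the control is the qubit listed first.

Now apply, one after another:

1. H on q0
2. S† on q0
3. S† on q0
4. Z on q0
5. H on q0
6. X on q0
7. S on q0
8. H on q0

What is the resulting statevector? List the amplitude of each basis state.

The resulting statevector has amplitude sqrt(2)*I/2 on |0>, -sqrt(2)*I/2 on |1>.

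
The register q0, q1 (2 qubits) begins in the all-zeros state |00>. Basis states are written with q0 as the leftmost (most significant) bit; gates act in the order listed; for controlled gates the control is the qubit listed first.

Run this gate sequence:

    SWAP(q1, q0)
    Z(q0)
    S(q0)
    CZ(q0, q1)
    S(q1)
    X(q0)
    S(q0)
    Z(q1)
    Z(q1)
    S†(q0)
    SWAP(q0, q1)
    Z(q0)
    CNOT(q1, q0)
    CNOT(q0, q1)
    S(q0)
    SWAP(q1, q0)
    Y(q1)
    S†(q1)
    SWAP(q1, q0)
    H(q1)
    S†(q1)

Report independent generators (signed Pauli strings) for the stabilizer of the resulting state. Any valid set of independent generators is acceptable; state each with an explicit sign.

One valid set of independent stabilizer generators is -IY, +ZI (any independent generating set of the same group is equally correct). Key observation: gates 7-10 undo each other exactly, leaving only the rest of the circuit to track.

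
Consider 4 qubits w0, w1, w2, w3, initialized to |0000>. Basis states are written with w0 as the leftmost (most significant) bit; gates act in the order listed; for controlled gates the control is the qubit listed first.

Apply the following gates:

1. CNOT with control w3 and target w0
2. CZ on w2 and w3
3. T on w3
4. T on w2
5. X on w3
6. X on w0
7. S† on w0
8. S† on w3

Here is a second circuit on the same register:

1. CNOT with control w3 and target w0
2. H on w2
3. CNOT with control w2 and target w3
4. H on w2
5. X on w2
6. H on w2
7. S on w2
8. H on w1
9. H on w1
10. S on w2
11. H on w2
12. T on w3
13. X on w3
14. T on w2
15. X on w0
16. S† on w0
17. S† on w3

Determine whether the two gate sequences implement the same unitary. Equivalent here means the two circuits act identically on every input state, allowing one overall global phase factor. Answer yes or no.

No: there is an input state on which the two circuits produce genuinely different outputs (not merely differing by a phase).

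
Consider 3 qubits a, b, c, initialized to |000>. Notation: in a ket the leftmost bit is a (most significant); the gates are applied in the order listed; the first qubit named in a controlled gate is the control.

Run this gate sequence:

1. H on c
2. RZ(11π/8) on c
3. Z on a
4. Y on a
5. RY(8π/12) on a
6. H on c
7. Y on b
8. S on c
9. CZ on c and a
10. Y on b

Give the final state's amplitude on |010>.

The amplitude on |010> is 0.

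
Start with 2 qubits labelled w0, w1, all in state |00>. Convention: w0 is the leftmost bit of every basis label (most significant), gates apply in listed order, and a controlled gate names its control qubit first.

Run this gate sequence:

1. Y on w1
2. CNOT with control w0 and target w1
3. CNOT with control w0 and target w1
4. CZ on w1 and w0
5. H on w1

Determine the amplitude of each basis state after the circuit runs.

The resulting statevector has amplitude sqrt(2)*I/2 on |00>, -sqrt(2)*I/2 on |01>, 0 on |10>, 0 on |11>.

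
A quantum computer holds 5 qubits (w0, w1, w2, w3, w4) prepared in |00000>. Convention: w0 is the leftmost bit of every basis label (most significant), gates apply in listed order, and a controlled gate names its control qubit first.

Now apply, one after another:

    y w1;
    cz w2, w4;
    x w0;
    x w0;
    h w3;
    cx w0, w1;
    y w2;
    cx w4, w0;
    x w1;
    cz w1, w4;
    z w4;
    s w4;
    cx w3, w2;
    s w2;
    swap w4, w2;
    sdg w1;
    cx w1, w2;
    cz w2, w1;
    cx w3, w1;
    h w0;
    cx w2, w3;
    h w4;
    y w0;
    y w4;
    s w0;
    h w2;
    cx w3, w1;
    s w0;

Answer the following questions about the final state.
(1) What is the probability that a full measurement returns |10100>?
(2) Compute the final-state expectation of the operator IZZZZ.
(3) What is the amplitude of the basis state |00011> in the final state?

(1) Outcome |10100> occurs with probability 1/16. Key observation: steps 3-4 multiply out to the identity, so the circuit reduces to the remaining gates.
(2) The expectation value of IZZZZ is 0.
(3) |00011> carries amplitude -1/4 in the final state.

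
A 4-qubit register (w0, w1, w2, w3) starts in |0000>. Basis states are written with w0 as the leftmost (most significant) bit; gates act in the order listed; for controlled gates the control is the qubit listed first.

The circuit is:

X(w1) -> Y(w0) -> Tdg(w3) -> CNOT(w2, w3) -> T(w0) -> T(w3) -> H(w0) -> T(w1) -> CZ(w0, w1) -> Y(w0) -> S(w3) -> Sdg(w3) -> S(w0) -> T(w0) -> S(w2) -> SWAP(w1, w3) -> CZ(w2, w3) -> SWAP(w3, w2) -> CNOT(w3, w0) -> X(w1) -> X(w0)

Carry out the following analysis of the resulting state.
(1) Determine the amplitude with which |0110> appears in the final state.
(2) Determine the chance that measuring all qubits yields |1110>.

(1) The final state's coefficient on |0110> equals sqrt(2)*exp(I*pi/4)/2. Key observation: gates 11-12 undo each other exactly, leaving only the rest of the circuit to track.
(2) A full measurement returns |1110> with probability 1/2.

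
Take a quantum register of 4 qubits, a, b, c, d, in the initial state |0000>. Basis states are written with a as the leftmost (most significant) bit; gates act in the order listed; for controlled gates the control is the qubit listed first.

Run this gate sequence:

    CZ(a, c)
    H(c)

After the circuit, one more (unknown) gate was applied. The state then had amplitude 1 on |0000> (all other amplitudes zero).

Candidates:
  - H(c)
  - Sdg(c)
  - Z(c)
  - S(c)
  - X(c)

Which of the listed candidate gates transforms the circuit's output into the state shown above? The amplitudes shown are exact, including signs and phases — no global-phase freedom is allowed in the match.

It was H(c) that produced the state shown.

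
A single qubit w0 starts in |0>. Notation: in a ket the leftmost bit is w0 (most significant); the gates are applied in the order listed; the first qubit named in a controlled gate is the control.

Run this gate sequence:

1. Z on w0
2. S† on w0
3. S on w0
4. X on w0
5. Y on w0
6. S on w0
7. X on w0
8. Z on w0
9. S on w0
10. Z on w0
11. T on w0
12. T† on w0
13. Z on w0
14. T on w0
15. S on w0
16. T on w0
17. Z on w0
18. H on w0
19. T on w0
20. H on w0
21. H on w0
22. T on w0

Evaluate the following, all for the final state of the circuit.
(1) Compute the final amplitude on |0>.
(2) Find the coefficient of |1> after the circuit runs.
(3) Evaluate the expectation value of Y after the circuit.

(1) |0> carries amplitude -sqrt(2)/2 in the final state. Key observation: gates 10-13 undo each other exactly, leaving only the rest of the circuit to track.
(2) The amplitude on |1> is sqrt(2)*I/2.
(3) In the final state, Y has expectation -1.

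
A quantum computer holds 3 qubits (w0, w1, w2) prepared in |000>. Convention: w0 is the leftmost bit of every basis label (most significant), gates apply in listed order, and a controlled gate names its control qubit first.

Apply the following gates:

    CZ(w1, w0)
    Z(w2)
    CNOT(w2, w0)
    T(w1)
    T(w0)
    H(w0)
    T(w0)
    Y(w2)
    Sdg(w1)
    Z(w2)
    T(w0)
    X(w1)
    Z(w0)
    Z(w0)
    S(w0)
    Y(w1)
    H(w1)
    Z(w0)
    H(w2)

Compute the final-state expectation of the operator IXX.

The observable IXX averages to -1.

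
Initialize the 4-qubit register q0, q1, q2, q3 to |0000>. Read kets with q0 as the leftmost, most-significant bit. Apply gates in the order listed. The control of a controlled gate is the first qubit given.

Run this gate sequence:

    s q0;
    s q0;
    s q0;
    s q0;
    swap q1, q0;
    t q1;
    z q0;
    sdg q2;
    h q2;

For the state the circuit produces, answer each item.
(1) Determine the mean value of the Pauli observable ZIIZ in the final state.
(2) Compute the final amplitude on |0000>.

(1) The expectation value of ZIIZ is 1. Key observation: steps 1-4 multiply out to the identity, so the circuit reduces to the remaining gates.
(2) |0000> carries amplitude sqrt(2)/2 in the final state.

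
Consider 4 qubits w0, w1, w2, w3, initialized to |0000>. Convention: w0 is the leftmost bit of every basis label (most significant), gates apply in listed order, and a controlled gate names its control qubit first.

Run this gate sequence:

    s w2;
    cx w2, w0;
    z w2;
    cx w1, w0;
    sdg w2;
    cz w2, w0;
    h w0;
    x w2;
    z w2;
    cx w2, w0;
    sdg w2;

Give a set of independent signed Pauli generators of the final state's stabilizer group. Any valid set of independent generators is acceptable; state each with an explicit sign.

The final state is stabilized by the group generated by +XIII, +IZII, -IIZI, +IIIZ; other independent generating sets are equally valid.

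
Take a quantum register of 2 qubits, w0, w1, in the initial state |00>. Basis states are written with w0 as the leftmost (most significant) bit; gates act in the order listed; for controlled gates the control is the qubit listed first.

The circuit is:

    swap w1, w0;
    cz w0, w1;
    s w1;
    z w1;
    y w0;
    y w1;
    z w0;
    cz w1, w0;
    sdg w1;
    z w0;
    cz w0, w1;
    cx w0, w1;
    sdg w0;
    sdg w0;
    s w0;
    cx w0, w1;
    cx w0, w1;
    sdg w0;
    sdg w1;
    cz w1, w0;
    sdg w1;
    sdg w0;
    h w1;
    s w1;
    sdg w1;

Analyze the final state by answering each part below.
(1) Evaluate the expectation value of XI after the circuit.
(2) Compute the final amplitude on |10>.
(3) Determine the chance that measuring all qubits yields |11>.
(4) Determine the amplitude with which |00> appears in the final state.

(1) In the final state, XI has expectation 0. Key observation: gates 15-18 undo each other exactly, leaving only the rest of the circuit to track.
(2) The final state's coefficient on |10> equals -sqrt(2)/2.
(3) Outcome |11> occurs with probability 1/2.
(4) |00> carries amplitude 0 in the final state.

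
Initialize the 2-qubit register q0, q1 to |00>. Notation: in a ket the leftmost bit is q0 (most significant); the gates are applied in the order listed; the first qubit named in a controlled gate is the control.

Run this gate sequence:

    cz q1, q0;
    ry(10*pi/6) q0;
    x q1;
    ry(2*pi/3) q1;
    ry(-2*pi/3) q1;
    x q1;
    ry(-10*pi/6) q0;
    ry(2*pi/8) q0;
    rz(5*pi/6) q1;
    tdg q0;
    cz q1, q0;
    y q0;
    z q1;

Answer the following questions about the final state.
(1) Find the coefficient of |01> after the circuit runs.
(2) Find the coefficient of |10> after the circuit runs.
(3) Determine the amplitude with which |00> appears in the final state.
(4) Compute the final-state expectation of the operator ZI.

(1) |01> carries amplitude 0 in the final state. Key observation: gates 2-7 undo each other exactly, leaving only the rest of the circuit to track.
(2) |10> carries amplitude sqrt(sqrt(2) + 2)*exp(I*pi/12)/2 in the final state.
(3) The final state's coefficient on |00> equals sqrt(2 - sqrt(2))*exp(5*I*pi/6)/2.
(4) The observable ZI averages to -sqrt(2)/2.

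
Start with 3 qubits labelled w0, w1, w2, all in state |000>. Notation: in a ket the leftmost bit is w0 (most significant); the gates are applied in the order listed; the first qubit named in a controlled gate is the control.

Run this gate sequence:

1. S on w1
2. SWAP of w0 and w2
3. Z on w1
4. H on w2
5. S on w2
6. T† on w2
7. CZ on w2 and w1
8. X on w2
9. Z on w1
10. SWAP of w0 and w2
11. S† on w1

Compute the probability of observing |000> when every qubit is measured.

Outcome |000> occurs with probability 1/2.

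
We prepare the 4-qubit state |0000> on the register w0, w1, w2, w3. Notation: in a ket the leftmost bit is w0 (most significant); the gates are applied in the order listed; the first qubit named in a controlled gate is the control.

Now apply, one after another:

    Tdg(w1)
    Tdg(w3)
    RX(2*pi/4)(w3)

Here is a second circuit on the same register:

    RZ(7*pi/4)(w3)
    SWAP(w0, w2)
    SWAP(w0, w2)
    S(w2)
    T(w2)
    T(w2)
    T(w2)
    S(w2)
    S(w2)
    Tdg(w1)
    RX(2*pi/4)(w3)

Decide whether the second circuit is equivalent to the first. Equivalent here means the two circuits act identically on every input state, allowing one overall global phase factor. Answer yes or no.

No: there is an input state on which the two circuits produce genuinely different outputs (not merely differing by a phase).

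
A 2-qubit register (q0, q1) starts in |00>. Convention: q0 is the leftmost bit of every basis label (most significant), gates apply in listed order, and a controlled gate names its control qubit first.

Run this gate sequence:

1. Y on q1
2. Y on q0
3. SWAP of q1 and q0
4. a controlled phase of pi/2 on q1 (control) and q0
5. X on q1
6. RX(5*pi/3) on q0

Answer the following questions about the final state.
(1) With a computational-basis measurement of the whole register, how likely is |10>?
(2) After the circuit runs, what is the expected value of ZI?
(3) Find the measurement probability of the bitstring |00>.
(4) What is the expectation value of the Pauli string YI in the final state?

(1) A full measurement returns |10> with probability 3/4.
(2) In the final state, ZI has expectation -1/2.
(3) The probability of measuring |00> is 1/4.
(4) In the final state, YI has expectation -sqrt(3)/2.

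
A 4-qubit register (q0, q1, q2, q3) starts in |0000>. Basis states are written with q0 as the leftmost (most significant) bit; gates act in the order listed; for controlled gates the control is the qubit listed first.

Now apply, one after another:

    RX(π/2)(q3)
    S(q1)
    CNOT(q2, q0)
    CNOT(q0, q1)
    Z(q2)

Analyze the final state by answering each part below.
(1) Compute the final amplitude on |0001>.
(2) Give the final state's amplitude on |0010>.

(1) |0001> carries amplitude -sqrt(2)*I/2 in the final state.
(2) The final state's coefficient on |0010> equals 0.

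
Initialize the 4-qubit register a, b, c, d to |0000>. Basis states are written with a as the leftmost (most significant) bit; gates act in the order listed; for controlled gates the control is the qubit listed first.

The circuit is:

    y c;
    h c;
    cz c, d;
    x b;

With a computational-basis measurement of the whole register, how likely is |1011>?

Outcome |1011> occurs with probability 0.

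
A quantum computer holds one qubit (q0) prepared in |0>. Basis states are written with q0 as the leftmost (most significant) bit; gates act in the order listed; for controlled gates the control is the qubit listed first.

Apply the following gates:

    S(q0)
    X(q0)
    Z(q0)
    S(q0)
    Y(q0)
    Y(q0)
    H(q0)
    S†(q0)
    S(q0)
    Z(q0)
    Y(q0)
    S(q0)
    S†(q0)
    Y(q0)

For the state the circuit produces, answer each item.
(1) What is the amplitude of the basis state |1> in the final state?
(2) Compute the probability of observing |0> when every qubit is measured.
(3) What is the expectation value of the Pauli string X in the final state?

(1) The final state's coefficient on |1> equals -sqrt(2)*I/2.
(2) The probability of measuring |0> is 1/2.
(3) In the final state, X has expectation 1.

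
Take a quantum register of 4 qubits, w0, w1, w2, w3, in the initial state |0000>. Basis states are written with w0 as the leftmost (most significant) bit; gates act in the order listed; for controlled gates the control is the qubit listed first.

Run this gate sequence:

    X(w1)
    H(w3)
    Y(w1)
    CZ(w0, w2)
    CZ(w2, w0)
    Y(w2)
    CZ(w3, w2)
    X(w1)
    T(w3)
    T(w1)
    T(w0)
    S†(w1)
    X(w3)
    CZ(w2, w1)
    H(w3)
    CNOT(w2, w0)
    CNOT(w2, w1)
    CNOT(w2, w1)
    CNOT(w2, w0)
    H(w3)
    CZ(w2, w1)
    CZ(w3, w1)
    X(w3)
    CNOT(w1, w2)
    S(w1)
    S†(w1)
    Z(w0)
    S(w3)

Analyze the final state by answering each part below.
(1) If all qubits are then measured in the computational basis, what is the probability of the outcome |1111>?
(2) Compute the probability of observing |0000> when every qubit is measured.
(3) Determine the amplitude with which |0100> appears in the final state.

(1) The probability of measuring |1111> is 0. Key observation: the block from step 14 through step 21 cancels to the identity and can be dropped.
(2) A full measurement returns |0000> with probability 0.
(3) The amplitude on |0100> is sqrt(2)*exp(3*I*pi/4)/2.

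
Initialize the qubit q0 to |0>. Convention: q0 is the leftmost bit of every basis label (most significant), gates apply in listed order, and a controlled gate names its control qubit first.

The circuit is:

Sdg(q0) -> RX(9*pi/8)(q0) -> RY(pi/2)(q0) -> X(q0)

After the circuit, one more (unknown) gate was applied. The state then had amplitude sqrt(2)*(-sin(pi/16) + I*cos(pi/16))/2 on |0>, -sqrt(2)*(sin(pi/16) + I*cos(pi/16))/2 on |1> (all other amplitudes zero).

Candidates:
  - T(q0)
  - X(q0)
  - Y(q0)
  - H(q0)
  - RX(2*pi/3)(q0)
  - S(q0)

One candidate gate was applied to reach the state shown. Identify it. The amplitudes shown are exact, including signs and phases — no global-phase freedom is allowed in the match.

The unique candidate consistent with the amplitudes is X(q0).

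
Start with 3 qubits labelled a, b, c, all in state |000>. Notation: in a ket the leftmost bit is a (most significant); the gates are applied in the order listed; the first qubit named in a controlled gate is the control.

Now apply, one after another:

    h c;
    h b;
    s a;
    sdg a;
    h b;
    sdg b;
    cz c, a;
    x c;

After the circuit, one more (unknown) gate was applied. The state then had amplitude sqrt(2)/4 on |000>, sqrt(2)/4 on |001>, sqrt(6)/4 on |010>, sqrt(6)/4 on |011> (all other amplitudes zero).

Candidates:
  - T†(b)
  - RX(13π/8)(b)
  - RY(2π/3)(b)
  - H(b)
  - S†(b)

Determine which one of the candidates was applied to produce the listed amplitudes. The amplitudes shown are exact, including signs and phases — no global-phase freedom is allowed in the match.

The applied gate was RY(2π/3)(b). Key observation: the block from step 2 through step 5 cancels to the identity and can be dropped.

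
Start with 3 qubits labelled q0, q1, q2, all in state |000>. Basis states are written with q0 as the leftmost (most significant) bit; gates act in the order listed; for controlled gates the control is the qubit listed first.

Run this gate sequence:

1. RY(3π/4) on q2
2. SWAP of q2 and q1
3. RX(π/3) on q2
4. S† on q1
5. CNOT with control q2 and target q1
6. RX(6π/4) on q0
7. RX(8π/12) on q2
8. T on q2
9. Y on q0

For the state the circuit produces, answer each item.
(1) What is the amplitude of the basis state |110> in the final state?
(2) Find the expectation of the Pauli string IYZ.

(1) |110> carries amplitude -sqrt(6)*sqrt(sqrt(2) + 2)/16 + sqrt(6)*I*sqrt(2 - sqrt(2))/16 in the final state.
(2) In the final state, IYZ has expectation sqrt(2)/4.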